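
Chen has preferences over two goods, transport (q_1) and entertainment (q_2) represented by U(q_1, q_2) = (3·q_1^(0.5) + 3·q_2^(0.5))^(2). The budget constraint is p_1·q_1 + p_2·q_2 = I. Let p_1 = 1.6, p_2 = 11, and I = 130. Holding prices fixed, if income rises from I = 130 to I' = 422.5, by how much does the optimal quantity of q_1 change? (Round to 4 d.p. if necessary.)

MRS = MU_q_1/MU_q_2 = (q_2/q_1)^(0.5). Set equal to p_1/p_2.
Solve for the ratio: q_2/q_1 = [p_1/p_2]^(2).
Substitute q_2 = (q_2/q_1)·q_1 into the budget: q_1* = I/(p_1 + p_2·(q_2/q_1)).
Numerically q_2/q_1 = 0.021157, so q_1* = 130/(1.6 + 11·0.021157) = 70.9325.
At I' = 422.5: q_1* = 230.5308. Change: 230.5308 − 70.9325 = 159.5982.

Δq_1* = 159.5982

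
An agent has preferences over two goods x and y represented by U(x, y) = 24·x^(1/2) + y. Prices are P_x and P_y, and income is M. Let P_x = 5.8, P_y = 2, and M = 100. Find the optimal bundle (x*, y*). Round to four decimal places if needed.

Set MRS = P_x/P_y: 12·x^(−1/2) = P_x/P_y.
Thus x* = (12·P_y/P_x)² — independent of M — with the rest of income spent on y.
Plugging in: x* = (12·2/5.8)² = 17.1225, y* = 0.3448.

x* = 17.1225, y* = 0.3448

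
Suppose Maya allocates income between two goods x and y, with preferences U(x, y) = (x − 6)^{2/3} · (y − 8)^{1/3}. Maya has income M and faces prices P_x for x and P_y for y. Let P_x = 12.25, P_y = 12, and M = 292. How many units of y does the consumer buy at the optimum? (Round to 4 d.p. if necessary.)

MRS = 2·(y−8)/(x−6). Tangency with P_x/P_y gives y−8 = (1/2)·(P_x/P_y)·(x−6).
Substituting into the budget: x* = 6 + 2/3·(M − 6·P_x − 8·P_y)/P_x, and y* = 8 + 1/3·(…)/P_y.
Discretionary income = 292 − 6·12.25 − 8·12 = 122.5; y* = 8 + 1/3·122.5/12 = 11.4028.

y* = 11.4028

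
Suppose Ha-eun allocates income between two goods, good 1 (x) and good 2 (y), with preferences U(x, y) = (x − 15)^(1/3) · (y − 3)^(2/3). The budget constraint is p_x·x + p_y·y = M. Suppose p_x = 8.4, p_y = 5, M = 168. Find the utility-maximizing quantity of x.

This is Cobb-Douglas in (x−15, y−3): tangency gives 1/3·p_y·(y−3) = 2/3·p_x·(x−15).
Substituting into the budget: x* = 15 + 1/3·(M − 15·p_x − 3·p_y)/p_x, and y* = 3 + 2/3·(…)/p_y.
Discretionary income = 168 − 15·8.4 − 3·5 = 27; x* = 15 + 1/3·27/8.4 = 16.0714.

x* = 16.0714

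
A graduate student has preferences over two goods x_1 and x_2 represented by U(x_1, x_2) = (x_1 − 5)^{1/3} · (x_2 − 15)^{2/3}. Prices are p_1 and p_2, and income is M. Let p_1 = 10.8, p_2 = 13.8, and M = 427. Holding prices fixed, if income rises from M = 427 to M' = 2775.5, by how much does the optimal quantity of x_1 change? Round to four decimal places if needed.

Discretionary income = 427 − 5·10.8 − 15·13.8 = 166; x_1* = 5 + 1/3·166/10.8 = 10.1235.
At M' = 2775.5: x_1* = 82.608. Change: 82.608 − 10.1235 = 72.4846.

Δx_1* = 72.4846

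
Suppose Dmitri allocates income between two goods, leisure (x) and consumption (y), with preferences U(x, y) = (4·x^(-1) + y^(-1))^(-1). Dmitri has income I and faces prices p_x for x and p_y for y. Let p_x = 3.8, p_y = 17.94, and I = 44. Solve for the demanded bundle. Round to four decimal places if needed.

x* = 5.5497, y* = 1.2771

MU_x ∝ 4·x^(-2), MU_y ∝ y^(-2), so MRS = 4·(y/x)^(2) = p_x/p_y.
Solve for the ratio: y/x = [(1/4)·p_x/p_y]^(0.5).
With the ratio pinned down, the budget gives x* = I/(p_x + p_y·(y/x)) and y* = (y/x)·x*.
Numerically y/x = 0.230118, so x* = 44/(3.8 + 17.94·0.230118) = 5.5497 and y* = 0.230118·5.5497 = 1.2771.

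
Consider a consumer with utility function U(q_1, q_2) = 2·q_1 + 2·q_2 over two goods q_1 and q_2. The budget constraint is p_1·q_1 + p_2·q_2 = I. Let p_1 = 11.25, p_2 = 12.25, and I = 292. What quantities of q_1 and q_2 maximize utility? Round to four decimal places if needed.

q_1* = 25.9556, q_2* = 0

Numerically: q_1* = 25.9556, q_2* = 0.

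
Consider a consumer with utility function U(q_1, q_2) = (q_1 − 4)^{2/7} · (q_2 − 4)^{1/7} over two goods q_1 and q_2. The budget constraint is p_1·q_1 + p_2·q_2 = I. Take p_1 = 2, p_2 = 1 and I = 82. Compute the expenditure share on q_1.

Discretionary income = 82 − 4·2 − 4·1 = 70; q_1* = 4 + 2/3·70/2 = 27.3333; q_2* = 4 + 1/3·70/1 = 27.3333.
Expenditure on q_1: 2·27.3333 = 54.6667; share = 0.6667.

share on q_1 = 0.6667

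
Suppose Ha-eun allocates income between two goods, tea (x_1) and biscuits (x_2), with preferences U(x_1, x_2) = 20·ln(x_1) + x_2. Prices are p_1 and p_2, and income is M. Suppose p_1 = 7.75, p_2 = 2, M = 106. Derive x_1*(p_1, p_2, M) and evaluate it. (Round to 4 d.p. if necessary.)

x_1* = 5.1613

At the given prices: x_1* = 20·2/7.75 = 5.1613.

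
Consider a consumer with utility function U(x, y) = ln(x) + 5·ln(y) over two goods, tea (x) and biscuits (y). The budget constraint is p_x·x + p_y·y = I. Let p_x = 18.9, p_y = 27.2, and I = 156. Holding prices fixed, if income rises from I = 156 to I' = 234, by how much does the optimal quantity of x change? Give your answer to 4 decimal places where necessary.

Δx* = 0.6878

The MRS is (1/5)·y/x. Set MRS = p_x/p_y.
So p_y·y = 5·p_x·x; combined with the budget, a share 1/6 of income goes to x.
Demand: x*(p_x,p_y,I) = 1/6·I/p_x and y* = 5/6·I/p_y.
At p_x=18.9, p_y=27.2, I=156: x* = 1/6·156/18.9 = 1.3757.
At I' = 234: x* = 2.0635. Change: 2.0635 − 1.3757 = 0.6878.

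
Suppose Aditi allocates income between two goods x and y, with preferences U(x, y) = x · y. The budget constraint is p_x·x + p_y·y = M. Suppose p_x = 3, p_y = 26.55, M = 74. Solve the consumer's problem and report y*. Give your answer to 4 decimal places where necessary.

y* = 1.3936

Demand: x*(p_x,p_y,M) = 0.5·M/p_x and y* = 0.5·M/p_y.
At p_x=3, p_y=26.55, M=74: y* = 0.5·74/26.55 = 1.3936.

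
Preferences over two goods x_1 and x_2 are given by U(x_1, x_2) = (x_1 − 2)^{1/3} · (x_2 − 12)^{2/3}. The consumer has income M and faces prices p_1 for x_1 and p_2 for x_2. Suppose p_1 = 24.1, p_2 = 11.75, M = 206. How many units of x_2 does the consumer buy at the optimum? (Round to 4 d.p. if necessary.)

MRS = (1/2)·(x_2−12)/(x_1−2). Tangency with p_1/p_2 gives x_2−12 = 2·(p_1/p_2)·(x_1−2).
After buying the subsistence bundle (2, 12), a share 1/3 of the remaining income goes to x_1: x_1* = 2 + 1/3·(M − 2p_1 − 12p_2)/p_1.
Discretionary income = 206 − 2·24.1 − 12·11.75 = 16.8; x_2* = 12 + 2/3·16.8/11.75 = 12.9532.

x_2* = 12.9532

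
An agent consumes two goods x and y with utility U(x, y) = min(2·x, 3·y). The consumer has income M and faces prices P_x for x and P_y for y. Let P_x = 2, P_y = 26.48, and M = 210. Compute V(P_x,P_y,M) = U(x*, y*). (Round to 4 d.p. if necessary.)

With perfect complements, no substitution: consume in ratio x:y = 3:2.
Budget: P_x·x + P_y·(2/3)·x = M, so (3·P_x + 2·P_y)·x = 3·M.
Demand: x*(P_x,P_y,M) = 3·M/(3·P_x + 2·P_y), y* = 2·M/(3·P_x + 2·P_y).
Here 3·2 + 2·26.48 = 58.96, giving x* = 10.6852 and y* = 7.1235.
Utility at the optimum: U(10.6852, 7.1235) = 21.3704.

V = 21.3704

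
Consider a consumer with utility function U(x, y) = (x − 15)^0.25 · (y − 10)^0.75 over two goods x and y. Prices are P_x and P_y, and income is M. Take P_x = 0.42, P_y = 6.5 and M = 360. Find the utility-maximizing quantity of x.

x* = 186.8452

Substituting into the budget: x* = 15 + 0.25·(M − 15·P_x − 10·P_y)/P_x, and y* = 10 + 0.75·(…)/P_y.
Discretionary income = 360 − 15·0.42 − 10·6.5 = 288.7; x* = 15 + 0.25·288.7/0.42 = 186.8452.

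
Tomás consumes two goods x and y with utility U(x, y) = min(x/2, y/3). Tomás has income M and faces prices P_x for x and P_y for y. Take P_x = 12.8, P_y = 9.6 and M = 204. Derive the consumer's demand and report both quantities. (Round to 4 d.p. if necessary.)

x* = 7.5, y* = 11.25

With perfect complements, no substitution: consume in ratio x:y = 2:3.
Budget: P_x·x + P_y·(3/2)·x = M, so (2·P_x + 3·P_y)·x = 2·M.
Demand: x*(P_x,P_y,M) = 2·M/(2·P_x + 3·P_y), y* = 3·M/(2·P_x + 3·P_y).
Here 2·12.8 + 3·9.6 = 54.4, giving x* = 7.5 and y* = 11.25.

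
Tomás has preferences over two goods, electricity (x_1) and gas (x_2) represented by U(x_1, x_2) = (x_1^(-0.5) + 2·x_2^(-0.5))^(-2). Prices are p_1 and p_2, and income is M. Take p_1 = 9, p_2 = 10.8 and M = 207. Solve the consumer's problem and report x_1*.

x_1* = 8.5602

With the ratio pinned down, the budget gives x_1* = M/(p_1 + p_2·(x_2/x_1)) and x_2* = (x_2/x_1)·x_1*.
Numerically x_2/x_1 = 1.405721, so x_1* = 207/(9 + 10.8·1.405721) = 8.5602.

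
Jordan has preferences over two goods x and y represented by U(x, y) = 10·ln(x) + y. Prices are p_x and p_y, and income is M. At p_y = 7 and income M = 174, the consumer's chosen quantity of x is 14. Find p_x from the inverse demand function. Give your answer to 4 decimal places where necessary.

p_x = 5

MU_x = 10/x, MU_y = 1. Tangency: 10/x = p_x/p_y.
So x*(p_x,p_y) = 10·p_y/p_x, independent of income; and y* = (M − 10·p_y)/p_y.
Set x* = 14 in the demand function and solve for p_x: p_x = 5.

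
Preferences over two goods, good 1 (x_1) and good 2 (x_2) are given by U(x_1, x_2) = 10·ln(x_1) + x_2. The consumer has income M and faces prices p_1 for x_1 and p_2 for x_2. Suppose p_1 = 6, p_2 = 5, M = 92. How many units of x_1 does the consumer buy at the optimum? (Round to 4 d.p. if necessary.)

x_1* = 8.3333

Set MRS = p_1/p_2: (10/x_1)/1 = p_1/p_2.
So x_1*(p_1,p_2) = 10·p_2/p_1, independent of income; and x_2* = (M − 10·p_2)/p_2.
At the given prices: x_1* = 10·5/6 = 8.3333.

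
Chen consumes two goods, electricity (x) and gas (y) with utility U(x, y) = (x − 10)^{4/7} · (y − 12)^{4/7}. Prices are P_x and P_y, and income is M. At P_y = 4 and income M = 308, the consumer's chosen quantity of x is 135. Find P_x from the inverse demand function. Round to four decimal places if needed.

P_x = 1

This is Cobb-Douglas in (x−10, y−12): tangency gives 4/7·P_y·(y−12) = 4/7·P_x·(x−10).
Substituting into the budget: x* = 10 + 0.5·(M − 10·P_x − 12·P_y)/P_x, and y* = 12 + 0.5·(…)/P_y.
Set x* = 135 in the demand function and solve for P_x: P_x = 1.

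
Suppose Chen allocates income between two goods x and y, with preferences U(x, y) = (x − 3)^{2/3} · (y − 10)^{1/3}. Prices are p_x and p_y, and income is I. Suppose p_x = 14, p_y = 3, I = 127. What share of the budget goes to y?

Let x' = x−3, y' = y−10. MRS = 2·y'/x' = p_x/p_y.
Substituting into the budget: x* = 3 + 2/3·(I − 3·p_x − 10·p_y)/p_x, and y* = 10 + 1/3·(…)/p_y.
Discretionary income = 127 − 3·14 − 10·3 = 55; x* = 3 + 2/3·55/14 = 5.619; y* = 10 + 1/3·55/3 = 16.1111.
Expenditure on y: 3·16.1111 = 48.3333; share = 0.3806.

share on y = 0.3806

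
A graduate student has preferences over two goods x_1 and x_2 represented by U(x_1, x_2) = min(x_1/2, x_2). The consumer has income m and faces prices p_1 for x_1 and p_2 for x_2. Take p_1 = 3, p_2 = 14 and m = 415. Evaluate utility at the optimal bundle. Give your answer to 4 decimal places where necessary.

V = 20.75

With perfect complements, no substitution: consume in ratio x_1:x_2 = 2:1.
Budget: p_1·x_1 + p_2·(1/2)·x_1 = m, so (2·p_1 + p_2)·x_1 = 2·m.
Demand: x_1*(p_1,p_2,m) = 2·m/(2·p_1 + p_2), x_2* = m/(2·p_1 + p_2).
Here 2·3 + 14 = 20, giving x_1* = 41.5 and x_2* = 20.75.
Utility at the optimum: U(41.5, 20.75) = 20.75.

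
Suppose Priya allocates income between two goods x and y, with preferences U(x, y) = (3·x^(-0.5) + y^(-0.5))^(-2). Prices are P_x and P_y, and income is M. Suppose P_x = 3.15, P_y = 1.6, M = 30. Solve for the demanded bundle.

x* = 6.8835, y* = 5.1982

MU_x ∝ 3·x^(-1.5), MU_y ∝ y^(-1.5), so MRS = 3·(y/x)^(1.5) = P_x/P_y.
Solve for the ratio: y/x = [(1/3)·P_x/P_y]^(2/3).
Substitute y = (y/x)·x into the budget: x* = M/(P_x + P_y·(y/x)).
Numerically y/x = 0.755173, so x* = 30/(3.15 + 1.6·0.755173) = 6.8835 and y* = 0.755173·6.8835 = 5.1982.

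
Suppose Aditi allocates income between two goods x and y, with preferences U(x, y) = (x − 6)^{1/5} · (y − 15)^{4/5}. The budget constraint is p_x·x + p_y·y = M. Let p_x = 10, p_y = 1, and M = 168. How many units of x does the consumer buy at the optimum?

Substituting into the budget: x* = 6 + 0.2·(M − 6·p_x − 15·p_y)/p_x, and y* = 15 + 0.8·(…)/p_y.
Discretionary income = 168 − 6·10 − 15·1 = 93; x* = 6 + 0.2·93/10 = 7.86.

x* = 7.86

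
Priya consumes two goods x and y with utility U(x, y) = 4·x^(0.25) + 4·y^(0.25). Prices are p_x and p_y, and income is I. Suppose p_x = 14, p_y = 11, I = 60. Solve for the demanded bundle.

x* = 2.0568, y* = 2.8368

MU_x ∝ 4·x^(-0.75), MU_y ∝ 4·y^(-0.75), so MRS = (y/x)^(0.75) = p_x/p_y.
Solve for the ratio: y/x = [p_x/p_y]^(4/3).
Substitute y = (y/x)·x into the budget: x* = I/(p_x + p_y·(y/x)).
Numerically y/x = 1.379263, so x* = 60/(14 + 11·1.379263) = 2.0568 and y* = 1.379263·2.0568 = 2.8368.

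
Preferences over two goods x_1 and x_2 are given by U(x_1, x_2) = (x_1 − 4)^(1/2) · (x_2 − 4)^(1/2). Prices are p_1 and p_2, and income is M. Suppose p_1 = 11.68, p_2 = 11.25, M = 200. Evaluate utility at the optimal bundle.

V = 4.723

Let x_1' = x_1−4, x_2' = x_2−4. MRS = x_2'/x_1' = p_1/p_2.
Substituting into the budget: x_1* = 4 + 0.5·(M − 4·p_1 − 4·p_2)/p_1, and x_2* = 4 + 0.5·(…)/p_2.
Discretionary income = 200 − 4·11.68 − 4·11.25 = 108.28; x_1* = 4 + 0.5·108.28/11.68 = 8.6353; x_2* = 4 + 0.5·108.28/11.25 = 8.8124.
Utility at the optimum: U(8.6353, 8.8124) = 4.723.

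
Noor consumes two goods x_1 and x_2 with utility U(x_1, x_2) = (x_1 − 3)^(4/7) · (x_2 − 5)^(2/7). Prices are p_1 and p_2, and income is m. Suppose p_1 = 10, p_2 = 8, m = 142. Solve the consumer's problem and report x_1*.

MRS = 2·(x_2−5)/(x_1−3). Tangency with p_1/p_2 gives x_2−5 = (1/2)·(p_1/p_2)·(x_1−3).
After buying the subsistence bundle (3, 5), a share 2/3 of the remaining income goes to x_1: x_1* = 3 + 2/3·(m − 3p_1 − 5p_2)/p_1.
Discretionary income = 142 − 3·10 − 5·8 = 72; x_1* = 3 + 2/3·72/10 = 7.8.

x_1* = 7.8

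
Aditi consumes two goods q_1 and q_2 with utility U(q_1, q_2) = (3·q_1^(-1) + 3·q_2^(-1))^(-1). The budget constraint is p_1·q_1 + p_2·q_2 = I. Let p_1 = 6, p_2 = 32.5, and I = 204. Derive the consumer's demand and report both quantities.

From the CES first-order condition, (q_2/q_1)^(2) = p_1/p_2.
Solve for the ratio: q_2/q_1 = [p_1/p_2]^(0.5).
Substitute q_2 = (q_2/q_1)·q_1 into the budget: q_1* = I/(p_1 + p_2·(q_2/q_1)).
Numerically q_2/q_1 = 0.429669, so q_1* = 204/(6 + 32.5·0.429669) = 10.2183 and q_2* = 0.429669·10.2183 = 4.3905.

q_1* = 10.2183, q_2* = 4.3905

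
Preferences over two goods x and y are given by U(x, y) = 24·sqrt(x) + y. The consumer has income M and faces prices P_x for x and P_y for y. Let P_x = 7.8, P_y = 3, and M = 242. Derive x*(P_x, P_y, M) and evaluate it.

x* = 21.3018

MU_x = 12/√x, MU_y = 1. Tangency: 12/√x = P_x/P_y.
Solve: √x = 12·P_y/P_x, so x*(P_x,P_y) = (12·P_y/P_x)², and y* = (M − P_x·x*)/P_y.
Plugging in: x* = (12·3/7.8)² = 21.3018.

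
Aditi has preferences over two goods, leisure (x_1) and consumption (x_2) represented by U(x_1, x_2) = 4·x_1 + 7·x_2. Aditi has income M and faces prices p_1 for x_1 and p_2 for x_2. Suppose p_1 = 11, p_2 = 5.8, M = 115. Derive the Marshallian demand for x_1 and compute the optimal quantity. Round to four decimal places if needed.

Perfect substitutes: compare marginal utility per dollar. 4/p_1 vs 7/p_2 → 0.3636 vs 1.2069.
x_2 gives more utility per dollar, so spend all income on x_2: x_2* = M/p_2, x_1* = 0.
Numerically: x_1* = 0, x_2* = 19.8276.

x_1* = 0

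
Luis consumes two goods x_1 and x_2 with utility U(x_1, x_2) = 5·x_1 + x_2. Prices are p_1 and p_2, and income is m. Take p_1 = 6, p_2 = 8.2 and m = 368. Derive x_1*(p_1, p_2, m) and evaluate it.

Linear utility — the consumer picks whichever good has higher MU/price: 5/6 = 0.8333 vs 1/8.2 = 0.122.
x_1 gives more utility per dollar, so spend all income on x_1: x_1* = m/p_1, x_2* = 0.
Numerically: x_1* = 61.3333, x_2* = 0.

x_1* = 61.3333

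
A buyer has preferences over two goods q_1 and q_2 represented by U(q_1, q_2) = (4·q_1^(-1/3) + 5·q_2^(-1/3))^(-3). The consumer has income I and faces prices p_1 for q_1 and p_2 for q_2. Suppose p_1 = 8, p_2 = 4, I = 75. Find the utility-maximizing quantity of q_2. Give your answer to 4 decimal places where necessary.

With the ratio pinned down, the budget gives q_1* = I/(p_1 + p_2·(q_2/q_1)) and q_2* = (q_2/q_1)·q_1*.
Numerically q_2/q_1 = 1.988177, so q_1* = 75/(8 + 4·1.988177) = 4.7014 and q_2* = 1.988177·4.7014 = 9.3472.

q_2* = 9.3472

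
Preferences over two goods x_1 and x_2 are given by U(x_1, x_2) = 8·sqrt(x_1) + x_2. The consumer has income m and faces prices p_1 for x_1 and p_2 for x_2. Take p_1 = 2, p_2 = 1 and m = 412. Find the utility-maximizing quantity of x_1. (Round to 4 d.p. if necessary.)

MU_x_1 = 4/√x_1, MU_x_2 = 1. Tangency: 4/√x_1 = p_1/p_2.
Thus x_1* = (4·p_2/p_1)² — independent of m — with the rest of income spent on x_2.
Plugging in: x_1* = (4·1/2)² = 4.

x_1* = 4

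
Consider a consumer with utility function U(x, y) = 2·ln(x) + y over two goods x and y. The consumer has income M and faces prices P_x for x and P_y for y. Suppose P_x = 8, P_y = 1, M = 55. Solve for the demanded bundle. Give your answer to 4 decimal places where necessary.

Set MRS = P_x/P_y: (2/x)/1 = P_x/P_y.
So x*(P_x,P_y) = 2·P_y/P_x, independent of income; and y* = (M − 2·P_y)/P_y.
At the given prices: x* = 2·1/8 = 0.25, and y* = 53.

x* = 0.25, y* = 53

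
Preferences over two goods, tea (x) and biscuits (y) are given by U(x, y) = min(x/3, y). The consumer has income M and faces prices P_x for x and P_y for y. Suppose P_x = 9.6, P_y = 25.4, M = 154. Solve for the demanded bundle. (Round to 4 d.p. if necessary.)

Leontief preferences: the optimum is at the kink where x/3 = y/1, i.e. y = (1/3)·x.
Budget: P_x·x + P_y·(1/3)·x = M, so (3·P_x + P_y)·x = 3·M.
Demand: x*(P_x,P_y,M) = 3·M/(3·P_x + P_y), y* = M/(3·P_x + P_y).
Here 3·9.6 + 25.4 = 54.2, giving x* = 8.524 and y* = 2.8413.

x* = 8.524, y* = 2.8413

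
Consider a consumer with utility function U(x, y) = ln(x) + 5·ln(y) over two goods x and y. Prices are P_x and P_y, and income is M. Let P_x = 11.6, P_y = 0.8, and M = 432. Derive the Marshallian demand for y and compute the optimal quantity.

The MRS is (1/5)·y/x. Set MRS = P_x/P_y.
So P_y·y = 5·P_x·x; combined with the budget, a share 1/6 of income goes to x.
Demand: x*(P_x,P_y,M) = 1/6·M/P_x and y* = 5/6·M/P_y.
At P_x=11.6, P_y=0.8, M=432: y* = 5/6·432/0.8 = 450.

y* = 450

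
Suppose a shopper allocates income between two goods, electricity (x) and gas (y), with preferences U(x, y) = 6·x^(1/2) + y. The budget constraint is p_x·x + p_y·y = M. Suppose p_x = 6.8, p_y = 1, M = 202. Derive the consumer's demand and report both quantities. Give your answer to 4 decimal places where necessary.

Utility is quasi-linear in y; the FOC for x is 3/√x = p_x/p_y.
Solve: √x = 3·p_y/p_x, so x*(p_x,p_y) = (3·p_y/p_x)², and y* = (M − p_x·x*)/p_y.
Plugging in: x* = (3·1/6.8)² = 0.1946, y* = 200.6765.

x* = 0.1946, y* = 200.6765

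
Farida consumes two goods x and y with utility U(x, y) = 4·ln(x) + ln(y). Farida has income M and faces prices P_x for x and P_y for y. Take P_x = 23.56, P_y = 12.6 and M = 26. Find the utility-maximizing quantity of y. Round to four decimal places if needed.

Tangency: MRS = 4·y/x = P_x/P_y.
Rearranging, P_y·y = (1/4)·P_x·x. Substituting into the budget gives P_x·x·(1 + (1/4)) = M.
Demand: x*(P_x,P_y,M) = 0.8·M/P_x and y* = 0.2·M/P_y.
At P_x=23.56, P_y=12.6, M=26: y* = 0.2·26/12.6 = 0.4127.

y* = 0.4127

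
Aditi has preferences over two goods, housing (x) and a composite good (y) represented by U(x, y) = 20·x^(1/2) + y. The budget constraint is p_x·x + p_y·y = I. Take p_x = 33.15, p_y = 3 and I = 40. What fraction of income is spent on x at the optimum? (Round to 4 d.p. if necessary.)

Set MRS = p_x/p_y: 10·x^(−1/2) = p_x/p_y.
Thus x* = (10·p_y/p_x)² — independent of I — with the rest of income spent on y.
Plugging in: x* = (10·3/33.15)² = 0.819, y* = 4.2836.
Expenditure on x: 33.15·0.819 = 27.1493; share = 0.6787.

share on x = 0.6787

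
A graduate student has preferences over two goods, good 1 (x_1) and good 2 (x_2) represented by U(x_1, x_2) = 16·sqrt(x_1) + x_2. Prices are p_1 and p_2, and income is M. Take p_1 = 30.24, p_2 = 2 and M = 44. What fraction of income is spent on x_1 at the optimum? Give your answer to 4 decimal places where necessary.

Set MRS = p_1/p_2: 8·x_1^(−1/2) = p_1/p_2.
Solve: √x_1 = 8·p_2/p_1, so x_1*(p_1,p_2) = (8·p_2/p_1)², and x_2* = (M − p_1·x_1*)/p_2.
Plugging in: x_1* = (8·2/30.24)² = 0.2799, x_2* = 17.7672.
Expenditure on x_1: 30.24·0.2799 = 8.4656; share = 0.1924.

share on x_1 = 0.1924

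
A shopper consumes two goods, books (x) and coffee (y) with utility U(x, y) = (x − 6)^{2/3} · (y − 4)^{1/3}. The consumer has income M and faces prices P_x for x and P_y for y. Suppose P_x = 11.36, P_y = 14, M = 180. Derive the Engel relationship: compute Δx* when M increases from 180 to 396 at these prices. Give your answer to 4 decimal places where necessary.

Δx* = 12.6761

Substituting into the budget: x* = 6 + 2/3·(M − 6·P_x − 4·P_y)/P_x, and y* = 4 + 1/3·(…)/P_y.
Discretionary income = 180 − 6·11.36 − 4·14 = 55.84; x* = 6 + 2/3·55.84/11.36 = 9.277.
At M' = 396: x* = 21.9531. Change: 21.9531 − 9.277 = 12.6761.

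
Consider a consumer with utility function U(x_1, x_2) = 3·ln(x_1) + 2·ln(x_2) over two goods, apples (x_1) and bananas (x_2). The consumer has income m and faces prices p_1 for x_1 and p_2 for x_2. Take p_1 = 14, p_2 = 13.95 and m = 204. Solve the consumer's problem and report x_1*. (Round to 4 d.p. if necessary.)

x_1* = 8.7429

Demand: x_1*(p_1,p_2,m) = 0.6·m/p_1 and x_2* = 0.4·m/p_2.
At p_1=14, p_2=13.95, m=204: x_1* = 0.6·204/14 = 8.7429.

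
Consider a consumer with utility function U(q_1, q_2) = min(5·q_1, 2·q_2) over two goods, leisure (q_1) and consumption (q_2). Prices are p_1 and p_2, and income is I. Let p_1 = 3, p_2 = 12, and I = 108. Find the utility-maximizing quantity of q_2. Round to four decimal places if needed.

q_2* = 8.1818

Demand: q_1*(p_1,p_2,I) = 2·I/(2·p_1 + 5·p_2), q_2* = 5·I/(2·p_1 + 5·p_2).
Here 2·3 + 5·12 = 66, giving q_2* = 8.1818.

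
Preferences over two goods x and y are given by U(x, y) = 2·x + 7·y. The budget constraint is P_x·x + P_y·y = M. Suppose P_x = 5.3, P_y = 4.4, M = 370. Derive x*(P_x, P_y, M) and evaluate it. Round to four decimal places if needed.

x* = 0

Perfect substitutes: compare marginal utility per dollar. 2/P_x vs 7/P_y → 0.3774 vs 1.5909.
y gives more utility per dollar, so spend all income on y: y* = M/P_y, x* = 0.
Numerically: x* = 0, y* = 84.0909.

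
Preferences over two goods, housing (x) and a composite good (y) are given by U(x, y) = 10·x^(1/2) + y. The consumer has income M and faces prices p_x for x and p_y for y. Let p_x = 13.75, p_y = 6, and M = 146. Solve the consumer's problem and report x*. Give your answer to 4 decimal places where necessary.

x* = 4.7603

Set MRS = p_x/p_y: 5·x^(−1/2) = p_x/p_y.
Thus x* = (5·p_y/p_x)² — independent of M — with the rest of income spent on y.
Plugging in: x* = (5·6/13.75)² = 4.7603.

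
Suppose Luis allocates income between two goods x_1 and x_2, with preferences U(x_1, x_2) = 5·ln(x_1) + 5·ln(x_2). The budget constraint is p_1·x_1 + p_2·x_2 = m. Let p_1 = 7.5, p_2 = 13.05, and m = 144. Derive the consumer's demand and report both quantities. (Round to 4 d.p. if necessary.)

x_1* = 9.6, x_2* = 5.5172

The MRS is x_2/x_1. Set MRS = p_1/p_2.
Rearranging, p_2·x_2 = p_1·x_1. Substituting into the budget gives p_1·x_1·(1 + 1) = m.
Demand: x_1*(p_1,p_2,m) = 0.5·m/p_1 and x_2* = 0.5·m/p_2.
At p_1=7.5, p_2=13.05, m=144: x_1* = 0.5·144/7.5 = 9.6, x_2* = 5.5172.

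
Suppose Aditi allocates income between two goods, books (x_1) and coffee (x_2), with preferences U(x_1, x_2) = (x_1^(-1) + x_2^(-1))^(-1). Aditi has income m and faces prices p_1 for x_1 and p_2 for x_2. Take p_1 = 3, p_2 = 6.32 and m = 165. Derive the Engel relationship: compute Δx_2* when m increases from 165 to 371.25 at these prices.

Numerically x_2/x_1 = 0.688973, so x_1* = 165/(3 + 6.32·0.688973) = 22.4358 and x_2* = 0.688973·22.4358 = 15.4577.
At m' = 371.25: x_2* = 34.7798. Change: 34.7798 − 15.4577 = 19.3221.

Δx_2* = 19.3221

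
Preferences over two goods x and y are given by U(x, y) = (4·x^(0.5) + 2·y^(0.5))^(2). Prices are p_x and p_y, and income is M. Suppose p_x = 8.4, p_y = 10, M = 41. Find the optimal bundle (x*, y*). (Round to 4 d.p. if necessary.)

x* = 4.0338, y* = 0.7116

MRS = MU_x/MU_y = 2·(y/x)^(0.5). Set equal to p_x/p_y.
Solve for the ratio: y/x = [(1/2)·p_x/p_y]^(2).
Substitute y = (y/x)·x into the budget: x* = M/(p_x + p_y·(y/x)).
Numerically y/x = 0.1764, so x* = 41/(8.4 + 10·0.1764) = 4.0338 and y* = 0.1764·4.0338 = 0.7116.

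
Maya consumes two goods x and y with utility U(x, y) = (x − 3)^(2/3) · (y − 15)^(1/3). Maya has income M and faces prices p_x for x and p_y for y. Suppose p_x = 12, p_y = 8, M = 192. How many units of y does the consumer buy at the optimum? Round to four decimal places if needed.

This is Cobb-Douglas in (x−3, y−15): tangency gives 2/3·p_y·(y−15) = 1/3·p_x·(x−3).
Substituting into the budget: x* = 3 + 2/3·(M − 3·p_x − 15·p_y)/p_x, and y* = 15 + 1/3·(…)/p_y.
Discretionary income = 192 − 3·12 − 15·8 = 36; y* = 15 + 1/3·36/8 = 16.5.

y* = 16.5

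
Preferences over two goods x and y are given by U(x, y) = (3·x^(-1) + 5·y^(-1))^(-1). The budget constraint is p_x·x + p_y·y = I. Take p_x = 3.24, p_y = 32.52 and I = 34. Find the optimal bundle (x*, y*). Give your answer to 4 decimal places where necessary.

x* = 2.0616, y* = 0.8401

From the CES first-order condition, (3/5)·(y/x)^(2) = p_x/p_y.
Solve for the ratio: y/x = [(5/3)·p_x/p_y]^(0.5).
Substitute y = (y/x)·x into the budget: x* = I/(p_x + p_y·(y/x)).
Numerically y/x = 0.407494, so x* = 34/(3.24 + 32.52·0.407494) = 2.0616 and y* = 0.407494·2.0616 = 0.8401.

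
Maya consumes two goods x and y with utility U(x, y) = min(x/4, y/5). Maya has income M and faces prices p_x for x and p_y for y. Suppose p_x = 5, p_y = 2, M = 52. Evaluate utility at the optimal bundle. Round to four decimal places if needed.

Here 4·5 + 5·2 = 30, giving x* = 6.9333 and y* = 8.6667.
Utility at the optimum: U(6.9333, 8.6667) = 1.7333.

V = 1.7333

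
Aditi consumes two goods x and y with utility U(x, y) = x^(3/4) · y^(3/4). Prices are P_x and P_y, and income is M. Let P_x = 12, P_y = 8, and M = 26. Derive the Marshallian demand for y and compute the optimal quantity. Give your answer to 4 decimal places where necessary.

y* = 1.625

The MRS is y/x. Set MRS = P_x/P_y.
So 0.75·P_y·y = 0.75·P_x·x; combined with the budget, a share 0.5 of income goes to x.
Demand: x*(P_x,P_y,M) = 0.5·M/P_x and y* = 0.5·M/P_y.
At P_x=12, P_y=8, M=26: y* = 0.5·26/8 = 1.625.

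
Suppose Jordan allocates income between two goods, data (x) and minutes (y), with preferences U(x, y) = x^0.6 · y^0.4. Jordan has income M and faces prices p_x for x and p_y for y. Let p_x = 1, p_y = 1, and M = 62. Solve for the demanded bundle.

MU_x/MU_y = (0.6·y)/(0.4·x); tangency sets this equal to p_x/p_y.
Rearranging, p_y·y = (2/3)·p_x·x. Substituting into the budget gives p_x·x·(1 + (2/3)) = M.
Demand: x*(p_x,p_y,M) = 0.6·M/p_x and y* = 0.4·M/p_y.
At p_x=1, p_y=1, M=62: x* = 0.6·62/1 = 37.2, y* = 24.8.

x* = 37.2, y* = 24.8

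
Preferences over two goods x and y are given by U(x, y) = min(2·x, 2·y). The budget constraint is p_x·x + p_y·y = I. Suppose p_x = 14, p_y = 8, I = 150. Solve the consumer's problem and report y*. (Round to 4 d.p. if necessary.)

With perfect complements, no substitution: consume in ratio x:y = 2:2.
Budget: p_x·x + p_y·x = I, so (2·p_x + 2·p_y)·x = 2·I.
Demand: x*(p_x,p_y,I) = 2·I/(2·p_x + 2·p_y), y* = 2·I/(2·p_x + 2·p_y).
Here 2·14 + 2·8 = 44, giving y* = 6.8182.

y* = 6.8182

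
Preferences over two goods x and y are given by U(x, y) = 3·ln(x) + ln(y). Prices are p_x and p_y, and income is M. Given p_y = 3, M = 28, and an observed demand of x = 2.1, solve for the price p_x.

MU_x/MU_y = (3·y)/(x); tangency sets this equal to p_x/p_y.
Rearranging, p_y·y = (1/3)·p_x·x. Substituting into the budget gives p_x·x·(1 + (1/3)) = M.
Demand: x*(p_x,p_y,M) = 0.75·M/p_x and y* = 0.25·M/p_y.
Set x* = 2.1 in the demand function and solve for p_x: p_x = 10.

p_x = 10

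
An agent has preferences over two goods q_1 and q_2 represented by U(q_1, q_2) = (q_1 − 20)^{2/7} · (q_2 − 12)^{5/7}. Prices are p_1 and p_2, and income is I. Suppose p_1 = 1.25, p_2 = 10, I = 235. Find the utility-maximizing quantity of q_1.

q_1* = 40.5714

After buying the subsistence bundle (20, 12), a share 2/7 of the remaining income goes to q_1: q_1* = 20 + 2/7·(I − 20p_1 − 12p_2)/p_1.
Discretionary income = 235 − 20·1.25 − 12·10 = 90; q_1* = 20 + 2/7·90/1.25 = 40.5714.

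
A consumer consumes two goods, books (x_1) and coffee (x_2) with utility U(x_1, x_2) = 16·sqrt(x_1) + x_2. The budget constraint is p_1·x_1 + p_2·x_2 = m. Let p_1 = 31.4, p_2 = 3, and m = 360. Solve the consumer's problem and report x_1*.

x_1* = 0.5842

Solve: √x_1 = 8·p_2/p_1, so x_1*(p_1,p_2) = (8·p_2/p_1)², and x_2* = (m − p_1·x_1*)/p_2.
Plugging in: x_1* = (8·3/31.4)² = 0.5842.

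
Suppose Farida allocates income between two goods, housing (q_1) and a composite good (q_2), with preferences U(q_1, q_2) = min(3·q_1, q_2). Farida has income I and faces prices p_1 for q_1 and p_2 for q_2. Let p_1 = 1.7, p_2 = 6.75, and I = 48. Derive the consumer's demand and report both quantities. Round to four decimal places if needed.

q_1* = 2.1868, q_2* = 6.5604

Leontief preferences: the optimum is at the kink where q_1/1 = q_2/3, i.e. q_2 = 3·q_1.
Budget: p_1·q_1 + p_2·3·q_1 = I, so (p_1 + 3·p_2)·q_1 = I.
Demand: q_1*(p_1,p_2,I) = I/(p_1 + 3·p_2), q_2* = 3·I/(p_1 + 3·p_2).
Here 1.7 + 3·6.75 = 21.95, giving q_1* = 2.1868 and q_2* = 6.5604.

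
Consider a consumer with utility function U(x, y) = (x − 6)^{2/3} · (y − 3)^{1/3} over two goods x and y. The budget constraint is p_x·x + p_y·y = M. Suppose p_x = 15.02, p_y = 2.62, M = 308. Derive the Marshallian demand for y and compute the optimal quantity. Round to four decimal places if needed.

y* = 29.7201

This is Cobb-Douglas in (x−6, y−3): tangency gives 2/3·p_y·(y−3) = 1/3·p_x·(x−6).
After buying the subsistence bundle (6, 3), a share 2/3 of the remaining income goes to x: x* = 6 + 2/3·(M − 6p_x − 3p_y)/p_x.
Discretionary income = 308 − 6·15.02 − 3·2.62 = 210.02; y* = 3 + 1/3·210.02/2.62 = 29.7201.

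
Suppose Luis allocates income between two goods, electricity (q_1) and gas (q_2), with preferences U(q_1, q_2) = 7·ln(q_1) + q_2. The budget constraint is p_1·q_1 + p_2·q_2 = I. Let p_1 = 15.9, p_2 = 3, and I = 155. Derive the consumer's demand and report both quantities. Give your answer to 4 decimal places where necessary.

MU_q_1 = 7/q_1, MU_q_2 = 1. Tangency: 7/q_1 = p_1/p_2.
So q_1*(p_1,p_2) = 7·p_2/p_1, independent of income; and q_2* = (I − 7·p_2)/p_2.
At the given prices: q_1* = 7·3/15.9 = 1.3208, and q_2* = 44.6667.

q_1* = 1.3208, q_2* = 44.6667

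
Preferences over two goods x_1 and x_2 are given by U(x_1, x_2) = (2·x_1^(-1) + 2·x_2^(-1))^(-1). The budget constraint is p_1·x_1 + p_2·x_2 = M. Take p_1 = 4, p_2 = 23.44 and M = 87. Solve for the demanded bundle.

x_1* = 6.3583, x_2* = 2.6266

MRS = MU_x_1/MU_x_2 = (x_2/x_1)^(2). Set equal to p_1/p_2.
Hence x_2/x_1 = (p_1/p_2)^(1/(2)), i.e. raised to the 0.5 power.
Substitute x_2 = (x_2/x_1)·x_1 into the budget: x_1* = M/(p_1 + p_2·(x_2/x_1)).
Numerically x_2/x_1 = 0.413096, so x_1* = 87/(4 + 23.44·0.413096) = 6.3583 and x_2* = 0.413096·6.3583 = 2.6266.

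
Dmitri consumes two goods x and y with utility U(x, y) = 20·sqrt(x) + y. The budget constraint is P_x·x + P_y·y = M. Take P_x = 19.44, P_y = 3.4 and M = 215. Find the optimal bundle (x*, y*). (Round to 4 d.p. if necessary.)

x* = 3.0589, y* = 45.7456

Solve: √x = 10·P_y/P_x, so x*(P_x,P_y) = (10·P_y/P_x)², and y* = (M − P_x·x*)/P_y.
Plugging in: x* = (10·3.4/19.44)² = 3.0589, y* = 45.7456.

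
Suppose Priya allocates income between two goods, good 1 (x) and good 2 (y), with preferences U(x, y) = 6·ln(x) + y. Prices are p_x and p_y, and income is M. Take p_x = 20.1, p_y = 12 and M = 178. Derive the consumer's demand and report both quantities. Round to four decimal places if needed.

x* = 3.5821, y* = 8.8333

MU_x = 6/x, MU_y = 1. Tangency: 6/x = p_x/p_y.
So x*(p_x,p_y) = 6·p_y/p_x, independent of income; and y* = (M − 6·p_y)/p_y.
At the given prices: x* = 6·12/20.1 = 3.5821, and y* = 8.8333.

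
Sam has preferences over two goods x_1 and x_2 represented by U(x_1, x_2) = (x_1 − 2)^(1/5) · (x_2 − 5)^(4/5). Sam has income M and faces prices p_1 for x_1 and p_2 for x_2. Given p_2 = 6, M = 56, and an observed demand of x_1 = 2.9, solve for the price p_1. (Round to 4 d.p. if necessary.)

p_1 = 4

This is Cobb-Douglas in (x_1−2, x_2−5): tangency gives 0.2·p_2·(x_2−5) = 0.8·p_1·(x_1−2).
Substituting into the budget: x_1* = 2 + 0.2·(M − 2·p_1 − 5·p_2)/p_1, and x_2* = 5 + 0.8·(…)/p_2.
Set x_1* = 2.9 in the demand function and solve for p_1: p_1 = 4.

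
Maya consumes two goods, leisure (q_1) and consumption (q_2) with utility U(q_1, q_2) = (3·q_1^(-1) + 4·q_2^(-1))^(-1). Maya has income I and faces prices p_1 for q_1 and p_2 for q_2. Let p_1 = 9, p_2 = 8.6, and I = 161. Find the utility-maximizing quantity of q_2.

MRS = MU_q_1/MU_q_2 = (3/4)·(q_2/q_1)^(2). Set equal to p_1/p_2.
Hence q_2/q_1 = ((4/3)·p_1/p_2)^(1/(2)), i.e. raised to the 0.5 power.
Substitute q_2 = (q_2/q_1)·q_1 into the budget: q_1* = I/(p_1 + p_2·(q_2/q_1)).
Numerically q_2/q_1 = 1.181249, so q_1* = 161/(9 + 8.6·1.181249) = 8.4035 and q_2* = 1.181249·8.4035 = 9.9266.

q_2* = 9.9266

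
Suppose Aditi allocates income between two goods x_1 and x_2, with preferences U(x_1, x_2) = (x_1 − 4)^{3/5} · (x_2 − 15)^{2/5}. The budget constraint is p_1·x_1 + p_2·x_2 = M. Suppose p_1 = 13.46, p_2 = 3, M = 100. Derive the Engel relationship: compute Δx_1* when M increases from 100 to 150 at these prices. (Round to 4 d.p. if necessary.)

Let x_1' = x_1−4, x_2' = x_2−15. MRS = (3/2)·x_2'/x_1' = p_1/p_2.
Substituting into the budget: x_1* = 4 + 0.6·(M − 4·p_1 − 15·p_2)/p_1, and x_2* = 15 + 0.4·(…)/p_2.
Discretionary income = 100 − 4·13.46 − 15·3 = 1.16; x_1* = 4 + 0.6·1.16/13.46 = 4.0517.
At M' = 150: x_1* = 6.2805. Change: 6.2805 − 4.0517 = 2.2288.

Δx_1* = 2.2288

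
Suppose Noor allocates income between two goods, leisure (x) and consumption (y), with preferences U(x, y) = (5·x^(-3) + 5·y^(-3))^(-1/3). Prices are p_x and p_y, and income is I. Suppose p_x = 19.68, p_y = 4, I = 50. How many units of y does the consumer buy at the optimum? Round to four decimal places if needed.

y* = 2.9046

MRS = MU_x/MU_y = (y/x)^(4). Set equal to p_x/p_y.
Hence y/x = (p_x/p_y)^(1/(4)), i.e. raised to the 0.25 power.
Substitute y = (y/x)·x into the budget: x* = I/(p_x + p_y·(y/x)).
Numerically y/x = 1.489331, so x* = 50/(19.68 + 4·1.489331) = 1.9503 and y* = 1.489331·1.9503 = 2.9046.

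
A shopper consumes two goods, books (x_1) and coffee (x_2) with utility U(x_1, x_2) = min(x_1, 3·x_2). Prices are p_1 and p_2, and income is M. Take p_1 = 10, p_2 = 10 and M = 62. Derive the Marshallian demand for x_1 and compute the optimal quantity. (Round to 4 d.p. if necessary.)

Leontief preferences: the optimum is at the kink where x_1/3 = x_2/1, i.e. x_2 = (1/3)·x_1.
Budget: p_1·x_1 + p_2·(1/3)·x_1 = M, so (3·p_1 + p_2)·x_1 = 3·M.
Demand: x_1*(p_1,p_2,M) = 3·M/(3·p_1 + p_2), x_2* = M/(3·p_1 + p_2).
Here 3·10 + 10 = 40, giving x_1* = 4.65.

x_1* = 4.65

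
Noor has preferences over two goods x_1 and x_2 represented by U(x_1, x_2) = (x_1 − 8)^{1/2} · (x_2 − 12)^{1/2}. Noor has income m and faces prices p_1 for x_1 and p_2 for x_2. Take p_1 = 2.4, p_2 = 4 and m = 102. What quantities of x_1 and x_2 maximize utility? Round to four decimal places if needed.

x_1* = 15.25, x_2* = 16.35

Substituting into the budget: x_1* = 8 + 0.5·(m − 8·p_1 − 12·p_2)/p_1, and x_2* = 12 + 0.5·(…)/p_2.
Discretionary income = 102 − 8·2.4 − 12·4 = 34.8; x_1* = 8 + 0.5·34.8/2.4 = 15.25; x_2* = 12 + 0.5·34.8/4 = 16.35.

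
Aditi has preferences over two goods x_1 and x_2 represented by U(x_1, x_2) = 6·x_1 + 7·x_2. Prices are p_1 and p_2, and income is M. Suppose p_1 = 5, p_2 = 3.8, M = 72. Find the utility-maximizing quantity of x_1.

x_1* = 0

Linear utility — the consumer picks whichever good has higher MU/price: 6/5 = 1.2 vs 7/3.8 = 1.8421.
x_2 gives more utility per dollar, so spend all income on x_2: x_2* = M/p_2, x_1* = 0.
Numerically: x_1* = 0, x_2* = 18.9474.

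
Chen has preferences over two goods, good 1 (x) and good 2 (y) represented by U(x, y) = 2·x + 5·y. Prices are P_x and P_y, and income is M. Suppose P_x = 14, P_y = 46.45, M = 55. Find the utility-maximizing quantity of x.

Linear utility — the consumer picks whichever good has higher MU/price: 2/14 = 0.1429 vs 5/46.45 = 0.1076.
x gives more utility per dollar, so spend all income on x: x* = M/P_x, y* = 0.
Numerically: x* = 3.9286, y* = 0.

x* = 3.9286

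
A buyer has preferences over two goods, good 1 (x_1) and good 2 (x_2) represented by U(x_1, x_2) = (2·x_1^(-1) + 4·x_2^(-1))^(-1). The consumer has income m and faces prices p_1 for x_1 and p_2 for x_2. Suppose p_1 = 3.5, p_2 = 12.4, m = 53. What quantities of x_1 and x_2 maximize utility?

From the CES first-order condition, (1/2)·(x_2/x_1)^(2) = p_1/p_2.
Hence x_2/x_1 = (2·p_1/p_2)^(1/(2)), i.e. raised to the 0.5 power.
With the ratio pinned down, the budget gives x_1* = m/(p_1 + p_2·(x_2/x_1)) and x_2* = (x_2/x_1)·x_1*.
Numerically x_2/x_1 = 0.751343, so x_1* = 53/(3.5 + 12.4·0.751343) = 4.1352 and x_2* = 0.751343·4.1352 = 3.107.

x_1* = 4.1352, x_2* = 3.107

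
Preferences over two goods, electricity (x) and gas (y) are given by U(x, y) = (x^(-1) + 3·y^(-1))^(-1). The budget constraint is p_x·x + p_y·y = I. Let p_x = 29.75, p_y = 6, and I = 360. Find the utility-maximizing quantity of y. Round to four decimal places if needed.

With the ratio pinned down, the budget gives x* = I/(p_x + p_y·(y/x)) and y* = (y/x)·x*.
Numerically y/x = 3.856812, so x* = 360/(29.75 + 6·3.856812) = 6.8065 and y* = 3.856812·6.8065 = 26.2513.

y* = 26.2513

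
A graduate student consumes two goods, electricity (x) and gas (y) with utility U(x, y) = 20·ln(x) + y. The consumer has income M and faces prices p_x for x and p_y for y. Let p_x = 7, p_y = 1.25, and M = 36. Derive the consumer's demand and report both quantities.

Set MRS = p_x/p_y: (20/x)/1 = p_x/p_y.
So x*(p_x,p_y) = 20·p_y/p_x, independent of income; and y* = (M − 20·p_y)/p_y.
At the given prices: x* = 20·1.25/7 = 3.5714, and y* = 8.8.

x* = 3.5714, y* = 8.8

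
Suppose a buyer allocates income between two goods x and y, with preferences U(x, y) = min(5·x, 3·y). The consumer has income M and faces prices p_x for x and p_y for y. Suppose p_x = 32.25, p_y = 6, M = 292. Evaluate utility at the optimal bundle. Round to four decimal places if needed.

V = 34.5562

With perfect complements, no substitution: consume in ratio x:y = 3:5.
Budget: p_x·x + p_y·(5/3)·x = M, so (3·p_x + 5·p_y)·x = 3·M.
Demand: x*(p_x,p_y,M) = 3·M/(3·p_x + 5·p_y), y* = 5·M/(3·p_x + 5·p_y).
Here 3·32.25 + 5·6 = 126.75, giving x* = 6.9112 and y* = 11.5187.
Utility at the optimum: U(6.9112, 11.5187) = 34.5562.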